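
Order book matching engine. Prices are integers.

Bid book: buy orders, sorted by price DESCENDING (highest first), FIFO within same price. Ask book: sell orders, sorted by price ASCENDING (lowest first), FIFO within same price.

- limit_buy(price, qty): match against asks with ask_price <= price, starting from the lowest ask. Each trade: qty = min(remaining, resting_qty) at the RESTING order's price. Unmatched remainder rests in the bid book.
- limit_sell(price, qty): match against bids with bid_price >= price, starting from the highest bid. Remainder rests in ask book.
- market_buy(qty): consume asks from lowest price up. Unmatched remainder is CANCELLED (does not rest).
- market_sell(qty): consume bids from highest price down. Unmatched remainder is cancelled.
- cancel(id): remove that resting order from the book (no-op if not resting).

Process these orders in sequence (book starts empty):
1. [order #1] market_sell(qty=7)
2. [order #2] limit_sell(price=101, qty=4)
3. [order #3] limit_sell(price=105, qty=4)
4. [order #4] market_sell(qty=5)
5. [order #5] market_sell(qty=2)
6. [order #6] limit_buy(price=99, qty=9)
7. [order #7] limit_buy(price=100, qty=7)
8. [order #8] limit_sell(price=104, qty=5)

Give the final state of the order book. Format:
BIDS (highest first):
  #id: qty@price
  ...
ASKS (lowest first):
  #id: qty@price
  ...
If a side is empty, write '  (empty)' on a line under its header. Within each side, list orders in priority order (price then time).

Answer: BIDS (highest first):
  #7: 7@100
  #6: 9@99
ASKS (lowest first):
  #2: 4@101
  #8: 5@104
  #3: 4@105

Derivation:
After op 1 [order #1] market_sell(qty=7): fills=none; bids=[-] asks=[-]
After op 2 [order #2] limit_sell(price=101, qty=4): fills=none; bids=[-] asks=[#2:4@101]
After op 3 [order #3] limit_sell(price=105, qty=4): fills=none; bids=[-] asks=[#2:4@101 #3:4@105]
After op 4 [order #4] market_sell(qty=5): fills=none; bids=[-] asks=[#2:4@101 #3:4@105]
After op 5 [order #5] market_sell(qty=2): fills=none; bids=[-] asks=[#2:4@101 #3:4@105]
After op 6 [order #6] limit_buy(price=99, qty=9): fills=none; bids=[#6:9@99] asks=[#2:4@101 #3:4@105]
After op 7 [order #7] limit_buy(price=100, qty=7): fills=none; bids=[#7:7@100 #6:9@99] asks=[#2:4@101 #3:4@105]
After op 8 [order #8] limit_sell(price=104, qty=5): fills=none; bids=[#7:7@100 #6:9@99] asks=[#2:4@101 #8:5@104 #3:4@105]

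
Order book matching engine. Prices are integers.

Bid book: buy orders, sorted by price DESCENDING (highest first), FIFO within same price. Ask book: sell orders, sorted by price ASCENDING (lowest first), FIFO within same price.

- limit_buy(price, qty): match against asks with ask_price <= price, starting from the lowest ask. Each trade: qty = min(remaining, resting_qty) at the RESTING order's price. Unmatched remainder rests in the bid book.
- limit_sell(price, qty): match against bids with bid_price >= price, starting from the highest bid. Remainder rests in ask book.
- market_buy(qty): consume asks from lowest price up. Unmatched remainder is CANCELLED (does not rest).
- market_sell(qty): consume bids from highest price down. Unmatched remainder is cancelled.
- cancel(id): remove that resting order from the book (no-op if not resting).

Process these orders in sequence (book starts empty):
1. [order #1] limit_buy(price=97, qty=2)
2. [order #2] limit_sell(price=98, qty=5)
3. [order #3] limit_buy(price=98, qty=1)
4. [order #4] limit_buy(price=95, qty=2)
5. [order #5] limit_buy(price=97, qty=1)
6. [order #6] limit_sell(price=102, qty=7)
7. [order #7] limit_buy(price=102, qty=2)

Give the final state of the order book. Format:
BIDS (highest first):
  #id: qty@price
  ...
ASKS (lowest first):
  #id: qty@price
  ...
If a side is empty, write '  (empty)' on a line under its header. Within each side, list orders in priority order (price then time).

Answer: BIDS (highest first):
  #1: 2@97
  #5: 1@97
  #4: 2@95
ASKS (lowest first):
  #2: 2@98
  #6: 7@102

Derivation:
After op 1 [order #1] limit_buy(price=97, qty=2): fills=none; bids=[#1:2@97] asks=[-]
After op 2 [order #2] limit_sell(price=98, qty=5): fills=none; bids=[#1:2@97] asks=[#2:5@98]
After op 3 [order #3] limit_buy(price=98, qty=1): fills=#3x#2:1@98; bids=[#1:2@97] asks=[#2:4@98]
After op 4 [order #4] limit_buy(price=95, qty=2): fills=none; bids=[#1:2@97 #4:2@95] asks=[#2:4@98]
After op 5 [order #5] limit_buy(price=97, qty=1): fills=none; bids=[#1:2@97 #5:1@97 #4:2@95] asks=[#2:4@98]
After op 6 [order #6] limit_sell(price=102, qty=7): fills=none; bids=[#1:2@97 #5:1@97 #4:2@95] asks=[#2:4@98 #6:7@102]
After op 7 [order #7] limit_buy(price=102, qty=2): fills=#7x#2:2@98; bids=[#1:2@97 #5:1@97 #4:2@95] asks=[#2:2@98 #6:7@102]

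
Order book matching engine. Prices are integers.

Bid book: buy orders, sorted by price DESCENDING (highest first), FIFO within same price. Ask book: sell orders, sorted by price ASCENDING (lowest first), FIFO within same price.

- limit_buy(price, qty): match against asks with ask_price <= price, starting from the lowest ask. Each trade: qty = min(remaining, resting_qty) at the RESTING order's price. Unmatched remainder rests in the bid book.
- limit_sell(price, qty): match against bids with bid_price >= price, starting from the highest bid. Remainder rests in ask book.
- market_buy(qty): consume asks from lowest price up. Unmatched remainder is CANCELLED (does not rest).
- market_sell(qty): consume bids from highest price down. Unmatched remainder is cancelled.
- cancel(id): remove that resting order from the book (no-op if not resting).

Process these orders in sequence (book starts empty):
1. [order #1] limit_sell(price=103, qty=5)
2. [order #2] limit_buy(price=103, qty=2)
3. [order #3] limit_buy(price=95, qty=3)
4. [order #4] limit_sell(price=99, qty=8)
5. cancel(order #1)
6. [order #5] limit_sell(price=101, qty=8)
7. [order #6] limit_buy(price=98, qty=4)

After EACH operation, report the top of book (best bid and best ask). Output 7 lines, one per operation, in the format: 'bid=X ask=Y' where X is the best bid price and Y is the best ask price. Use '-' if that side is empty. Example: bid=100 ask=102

Answer: bid=- ask=103
bid=- ask=103
bid=95 ask=103
bid=95 ask=99
bid=95 ask=99
bid=95 ask=99
bid=98 ask=99

Derivation:
After op 1 [order #1] limit_sell(price=103, qty=5): fills=none; bids=[-] asks=[#1:5@103]
After op 2 [order #2] limit_buy(price=103, qty=2): fills=#2x#1:2@103; bids=[-] asks=[#1:3@103]
After op 3 [order #3] limit_buy(price=95, qty=3): fills=none; bids=[#3:3@95] asks=[#1:3@103]
After op 4 [order #4] limit_sell(price=99, qty=8): fills=none; bids=[#3:3@95] asks=[#4:8@99 #1:3@103]
After op 5 cancel(order #1): fills=none; bids=[#3:3@95] asks=[#4:8@99]
After op 6 [order #5] limit_sell(price=101, qty=8): fills=none; bids=[#3:3@95] asks=[#4:8@99 #5:8@101]
After op 7 [order #6] limit_buy(price=98, qty=4): fills=none; bids=[#6:4@98 #3:3@95] asks=[#4:8@99 #5:8@101]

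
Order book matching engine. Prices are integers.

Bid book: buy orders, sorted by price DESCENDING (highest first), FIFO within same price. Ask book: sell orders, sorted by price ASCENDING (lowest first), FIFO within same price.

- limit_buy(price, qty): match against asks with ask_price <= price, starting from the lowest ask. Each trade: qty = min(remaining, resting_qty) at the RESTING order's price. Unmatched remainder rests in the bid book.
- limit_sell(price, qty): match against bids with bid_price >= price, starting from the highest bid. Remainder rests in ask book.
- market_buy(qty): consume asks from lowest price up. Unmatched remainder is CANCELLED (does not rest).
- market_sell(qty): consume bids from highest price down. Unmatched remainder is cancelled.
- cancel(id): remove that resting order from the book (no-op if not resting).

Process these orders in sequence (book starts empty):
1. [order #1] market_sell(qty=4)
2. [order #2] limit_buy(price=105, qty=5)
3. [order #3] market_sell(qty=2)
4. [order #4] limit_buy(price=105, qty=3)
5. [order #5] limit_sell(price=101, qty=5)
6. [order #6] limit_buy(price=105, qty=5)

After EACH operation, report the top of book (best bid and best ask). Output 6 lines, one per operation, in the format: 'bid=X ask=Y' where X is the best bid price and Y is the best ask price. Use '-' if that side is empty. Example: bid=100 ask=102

After op 1 [order #1] market_sell(qty=4): fills=none; bids=[-] asks=[-]
After op 2 [order #2] limit_buy(price=105, qty=5): fills=none; bids=[#2:5@105] asks=[-]
After op 3 [order #3] market_sell(qty=2): fills=#2x#3:2@105; bids=[#2:3@105] asks=[-]
After op 4 [order #4] limit_buy(price=105, qty=3): fills=none; bids=[#2:3@105 #4:3@105] asks=[-]
After op 5 [order #5] limit_sell(price=101, qty=5): fills=#2x#5:3@105 #4x#5:2@105; bids=[#4:1@105] asks=[-]
After op 6 [order #6] limit_buy(price=105, qty=5): fills=none; bids=[#4:1@105 #6:5@105] asks=[-]

Answer: bid=- ask=-
bid=105 ask=-
bid=105 ask=-
bid=105 ask=-
bid=105 ask=-
bid=105 ask=-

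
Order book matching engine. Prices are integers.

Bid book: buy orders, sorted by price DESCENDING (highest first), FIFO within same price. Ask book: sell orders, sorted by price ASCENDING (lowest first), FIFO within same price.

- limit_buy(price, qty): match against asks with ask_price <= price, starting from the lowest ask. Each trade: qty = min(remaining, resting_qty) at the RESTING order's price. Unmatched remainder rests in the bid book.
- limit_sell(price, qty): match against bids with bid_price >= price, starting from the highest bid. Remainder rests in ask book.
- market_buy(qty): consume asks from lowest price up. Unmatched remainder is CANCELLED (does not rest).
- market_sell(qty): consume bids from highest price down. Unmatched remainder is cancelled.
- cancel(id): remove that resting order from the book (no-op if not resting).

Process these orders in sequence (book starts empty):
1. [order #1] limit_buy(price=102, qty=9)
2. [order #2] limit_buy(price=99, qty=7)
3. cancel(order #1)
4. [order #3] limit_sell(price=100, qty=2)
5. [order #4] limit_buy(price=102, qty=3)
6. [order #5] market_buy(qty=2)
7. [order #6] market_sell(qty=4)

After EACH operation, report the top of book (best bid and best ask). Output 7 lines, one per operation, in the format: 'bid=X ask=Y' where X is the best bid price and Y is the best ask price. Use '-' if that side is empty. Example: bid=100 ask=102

After op 1 [order #1] limit_buy(price=102, qty=9): fills=none; bids=[#1:9@102] asks=[-]
After op 2 [order #2] limit_buy(price=99, qty=7): fills=none; bids=[#1:9@102 #2:7@99] asks=[-]
After op 3 cancel(order #1): fills=none; bids=[#2:7@99] asks=[-]
After op 4 [order #3] limit_sell(price=100, qty=2): fills=none; bids=[#2:7@99] asks=[#3:2@100]
After op 5 [order #4] limit_buy(price=102, qty=3): fills=#4x#3:2@100; bids=[#4:1@102 #2:7@99] asks=[-]
After op 6 [order #5] market_buy(qty=2): fills=none; bids=[#4:1@102 #2:7@99] asks=[-]
After op 7 [order #6] market_sell(qty=4): fills=#4x#6:1@102 #2x#6:3@99; bids=[#2:4@99] asks=[-]

Answer: bid=102 ask=-
bid=102 ask=-
bid=99 ask=-
bid=99 ask=100
bid=102 ask=-
bid=102 ask=-
bid=99 ask=-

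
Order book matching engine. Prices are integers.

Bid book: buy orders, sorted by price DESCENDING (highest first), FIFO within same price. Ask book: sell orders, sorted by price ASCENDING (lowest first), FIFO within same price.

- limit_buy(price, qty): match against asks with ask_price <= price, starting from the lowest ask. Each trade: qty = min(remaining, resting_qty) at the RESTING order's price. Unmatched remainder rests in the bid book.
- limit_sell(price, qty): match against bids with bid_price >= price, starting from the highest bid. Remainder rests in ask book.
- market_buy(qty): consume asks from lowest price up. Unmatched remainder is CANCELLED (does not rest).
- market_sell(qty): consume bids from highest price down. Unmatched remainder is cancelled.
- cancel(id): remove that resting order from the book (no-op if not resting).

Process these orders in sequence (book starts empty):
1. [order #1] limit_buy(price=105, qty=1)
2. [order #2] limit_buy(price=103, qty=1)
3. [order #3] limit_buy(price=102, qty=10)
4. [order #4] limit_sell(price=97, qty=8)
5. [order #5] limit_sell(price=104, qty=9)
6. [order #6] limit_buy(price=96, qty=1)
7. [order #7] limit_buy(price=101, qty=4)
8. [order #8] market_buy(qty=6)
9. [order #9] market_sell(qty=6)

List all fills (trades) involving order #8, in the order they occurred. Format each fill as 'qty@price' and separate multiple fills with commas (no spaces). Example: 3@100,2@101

Answer: 6@104

Derivation:
After op 1 [order #1] limit_buy(price=105, qty=1): fills=none; bids=[#1:1@105] asks=[-]
After op 2 [order #2] limit_buy(price=103, qty=1): fills=none; bids=[#1:1@105 #2:1@103] asks=[-]
After op 3 [order #3] limit_buy(price=102, qty=10): fills=none; bids=[#1:1@105 #2:1@103 #3:10@102] asks=[-]
After op 4 [order #4] limit_sell(price=97, qty=8): fills=#1x#4:1@105 #2x#4:1@103 #3x#4:6@102; bids=[#3:4@102] asks=[-]
After op 5 [order #5] limit_sell(price=104, qty=9): fills=none; bids=[#3:4@102] asks=[#5:9@104]
After op 6 [order #6] limit_buy(price=96, qty=1): fills=none; bids=[#3:4@102 #6:1@96] asks=[#5:9@104]
After op 7 [order #7] limit_buy(price=101, qty=4): fills=none; bids=[#3:4@102 #7:4@101 #6:1@96] asks=[#5:9@104]
After op 8 [order #8] market_buy(qty=6): fills=#8x#5:6@104; bids=[#3:4@102 #7:4@101 #6:1@96] asks=[#5:3@104]
After op 9 [order #9] market_sell(qty=6): fills=#3x#9:4@102 #7x#9:2@101; bids=[#7:2@101 #6:1@96] asks=[#5:3@104]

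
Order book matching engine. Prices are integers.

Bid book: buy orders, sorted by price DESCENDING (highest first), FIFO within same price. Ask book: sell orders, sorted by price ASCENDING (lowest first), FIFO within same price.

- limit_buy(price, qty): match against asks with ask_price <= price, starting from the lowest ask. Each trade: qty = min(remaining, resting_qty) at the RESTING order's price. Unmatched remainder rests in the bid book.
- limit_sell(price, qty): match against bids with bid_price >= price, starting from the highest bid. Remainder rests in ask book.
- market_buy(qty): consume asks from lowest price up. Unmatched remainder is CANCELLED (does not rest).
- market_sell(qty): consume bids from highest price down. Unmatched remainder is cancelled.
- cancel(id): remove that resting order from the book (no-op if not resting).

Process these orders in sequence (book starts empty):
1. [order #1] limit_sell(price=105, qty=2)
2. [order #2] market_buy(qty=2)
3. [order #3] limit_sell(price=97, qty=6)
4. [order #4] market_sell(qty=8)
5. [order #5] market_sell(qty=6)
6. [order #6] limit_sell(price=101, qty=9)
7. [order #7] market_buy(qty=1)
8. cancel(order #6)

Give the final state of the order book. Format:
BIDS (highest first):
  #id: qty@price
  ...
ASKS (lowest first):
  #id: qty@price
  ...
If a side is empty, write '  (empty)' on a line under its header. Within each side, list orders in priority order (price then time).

After op 1 [order #1] limit_sell(price=105, qty=2): fills=none; bids=[-] asks=[#1:2@105]
After op 2 [order #2] market_buy(qty=2): fills=#2x#1:2@105; bids=[-] asks=[-]
After op 3 [order #3] limit_sell(price=97, qty=6): fills=none; bids=[-] asks=[#3:6@97]
After op 4 [order #4] market_sell(qty=8): fills=none; bids=[-] asks=[#3:6@97]
After op 5 [order #5] market_sell(qty=6): fills=none; bids=[-] asks=[#3:6@97]
After op 6 [order #6] limit_sell(price=101, qty=9): fills=none; bids=[-] asks=[#3:6@97 #6:9@101]
After op 7 [order #7] market_buy(qty=1): fills=#7x#3:1@97; bids=[-] asks=[#3:5@97 #6:9@101]
After op 8 cancel(order #6): fills=none; bids=[-] asks=[#3:5@97]

Answer: BIDS (highest first):
  (empty)
ASKS (lowest first):
  #3: 5@97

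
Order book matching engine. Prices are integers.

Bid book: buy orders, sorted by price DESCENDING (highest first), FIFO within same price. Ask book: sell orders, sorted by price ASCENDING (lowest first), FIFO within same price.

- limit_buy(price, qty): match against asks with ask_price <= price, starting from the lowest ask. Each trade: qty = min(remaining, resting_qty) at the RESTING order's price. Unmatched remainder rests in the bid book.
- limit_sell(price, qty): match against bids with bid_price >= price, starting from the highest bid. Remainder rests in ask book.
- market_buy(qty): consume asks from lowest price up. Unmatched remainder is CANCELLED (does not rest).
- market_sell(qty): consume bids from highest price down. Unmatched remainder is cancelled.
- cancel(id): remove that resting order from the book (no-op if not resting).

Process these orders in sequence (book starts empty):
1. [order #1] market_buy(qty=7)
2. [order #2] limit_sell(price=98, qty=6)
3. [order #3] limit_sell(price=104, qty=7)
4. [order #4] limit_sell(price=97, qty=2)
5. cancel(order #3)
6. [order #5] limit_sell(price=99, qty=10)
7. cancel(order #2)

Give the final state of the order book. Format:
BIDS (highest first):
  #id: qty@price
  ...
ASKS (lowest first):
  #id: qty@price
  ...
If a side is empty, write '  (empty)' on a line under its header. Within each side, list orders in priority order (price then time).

Answer: BIDS (highest first):
  (empty)
ASKS (lowest first):
  #4: 2@97
  #5: 10@99

Derivation:
After op 1 [order #1] market_buy(qty=7): fills=none; bids=[-] asks=[-]
After op 2 [order #2] limit_sell(price=98, qty=6): fills=none; bids=[-] asks=[#2:6@98]
After op 3 [order #3] limit_sell(price=104, qty=7): fills=none; bids=[-] asks=[#2:6@98 #3:7@104]
After op 4 [order #4] limit_sell(price=97, qty=2): fills=none; bids=[-] asks=[#4:2@97 #2:6@98 #3:7@104]
After op 5 cancel(order #3): fills=none; bids=[-] asks=[#4:2@97 #2:6@98]
After op 6 [order #5] limit_sell(price=99, qty=10): fills=none; bids=[-] asks=[#4:2@97 #2:6@98 #5:10@99]
After op 7 cancel(order #2): fills=none; bids=[-] asks=[#4:2@97 #5:10@99]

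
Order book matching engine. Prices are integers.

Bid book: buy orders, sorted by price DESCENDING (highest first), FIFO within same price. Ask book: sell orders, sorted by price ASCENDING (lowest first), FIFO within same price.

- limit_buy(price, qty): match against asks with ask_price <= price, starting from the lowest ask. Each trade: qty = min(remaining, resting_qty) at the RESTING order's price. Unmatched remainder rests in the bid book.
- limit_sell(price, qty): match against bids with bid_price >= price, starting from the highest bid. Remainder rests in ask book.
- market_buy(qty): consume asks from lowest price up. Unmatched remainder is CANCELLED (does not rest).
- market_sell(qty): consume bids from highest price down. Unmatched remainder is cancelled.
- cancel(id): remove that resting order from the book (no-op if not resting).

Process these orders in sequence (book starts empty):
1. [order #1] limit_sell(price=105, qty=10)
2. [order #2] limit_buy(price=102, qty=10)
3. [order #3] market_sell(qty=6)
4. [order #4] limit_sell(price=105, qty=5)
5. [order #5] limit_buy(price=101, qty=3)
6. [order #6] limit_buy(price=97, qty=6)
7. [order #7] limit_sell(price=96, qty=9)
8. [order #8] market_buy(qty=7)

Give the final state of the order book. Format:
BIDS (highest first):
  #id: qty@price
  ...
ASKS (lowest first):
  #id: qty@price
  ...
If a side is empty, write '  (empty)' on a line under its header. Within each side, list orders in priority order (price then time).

After op 1 [order #1] limit_sell(price=105, qty=10): fills=none; bids=[-] asks=[#1:10@105]
After op 2 [order #2] limit_buy(price=102, qty=10): fills=none; bids=[#2:10@102] asks=[#1:10@105]
After op 3 [order #3] market_sell(qty=6): fills=#2x#3:6@102; bids=[#2:4@102] asks=[#1:10@105]
After op 4 [order #4] limit_sell(price=105, qty=5): fills=none; bids=[#2:4@102] asks=[#1:10@105 #4:5@105]
After op 5 [order #5] limit_buy(price=101, qty=3): fills=none; bids=[#2:4@102 #5:3@101] asks=[#1:10@105 #4:5@105]
After op 6 [order #6] limit_buy(price=97, qty=6): fills=none; bids=[#2:4@102 #5:3@101 #6:6@97] asks=[#1:10@105 #4:5@105]
After op 7 [order #7] limit_sell(price=96, qty=9): fills=#2x#7:4@102 #5x#7:3@101 #6x#7:2@97; bids=[#6:4@97] asks=[#1:10@105 #4:5@105]
After op 8 [order #8] market_buy(qty=7): fills=#8x#1:7@105; bids=[#6:4@97] asks=[#1:3@105 #4:5@105]

Answer: BIDS (highest first):
  #6: 4@97
ASKS (lowest first):
  #1: 3@105
  #4: 5@105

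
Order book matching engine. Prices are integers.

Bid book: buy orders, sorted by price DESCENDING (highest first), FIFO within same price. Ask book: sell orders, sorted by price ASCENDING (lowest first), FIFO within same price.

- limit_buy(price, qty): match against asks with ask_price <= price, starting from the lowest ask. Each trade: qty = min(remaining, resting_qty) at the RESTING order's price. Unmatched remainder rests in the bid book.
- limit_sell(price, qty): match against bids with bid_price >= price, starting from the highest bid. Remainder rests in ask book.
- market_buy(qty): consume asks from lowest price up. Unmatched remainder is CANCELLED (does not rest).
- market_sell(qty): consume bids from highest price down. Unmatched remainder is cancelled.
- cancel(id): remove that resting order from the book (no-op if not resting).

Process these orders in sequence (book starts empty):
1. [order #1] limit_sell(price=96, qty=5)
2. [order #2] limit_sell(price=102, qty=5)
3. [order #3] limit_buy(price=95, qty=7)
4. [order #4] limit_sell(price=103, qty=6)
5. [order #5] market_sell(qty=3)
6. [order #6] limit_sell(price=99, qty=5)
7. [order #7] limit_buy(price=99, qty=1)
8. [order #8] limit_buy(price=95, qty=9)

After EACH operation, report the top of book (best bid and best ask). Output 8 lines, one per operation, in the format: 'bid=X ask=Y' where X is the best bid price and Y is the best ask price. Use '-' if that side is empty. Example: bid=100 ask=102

After op 1 [order #1] limit_sell(price=96, qty=5): fills=none; bids=[-] asks=[#1:5@96]
After op 2 [order #2] limit_sell(price=102, qty=5): fills=none; bids=[-] asks=[#1:5@96 #2:5@102]
After op 3 [order #3] limit_buy(price=95, qty=7): fills=none; bids=[#3:7@95] asks=[#1:5@96 #2:5@102]
After op 4 [order #4] limit_sell(price=103, qty=6): fills=none; bids=[#3:7@95] asks=[#1:5@96 #2:5@102 #4:6@103]
After op 5 [order #5] market_sell(qty=3): fills=#3x#5:3@95; bids=[#3:4@95] asks=[#1:5@96 #2:5@102 #4:6@103]
After op 6 [order #6] limit_sell(price=99, qty=5): fills=none; bids=[#3:4@95] asks=[#1:5@96 #6:5@99 #2:5@102 #4:6@103]
After op 7 [order #7] limit_buy(price=99, qty=1): fills=#7x#1:1@96; bids=[#3:4@95] asks=[#1:4@96 #6:5@99 #2:5@102 #4:6@103]
After op 8 [order #8] limit_buy(price=95, qty=9): fills=none; bids=[#3:4@95 #8:9@95] asks=[#1:4@96 #6:5@99 #2:5@102 #4:6@103]

Answer: bid=- ask=96
bid=- ask=96
bid=95 ask=96
bid=95 ask=96
bid=95 ask=96
bid=95 ask=96
bid=95 ask=96
bid=95 ask=96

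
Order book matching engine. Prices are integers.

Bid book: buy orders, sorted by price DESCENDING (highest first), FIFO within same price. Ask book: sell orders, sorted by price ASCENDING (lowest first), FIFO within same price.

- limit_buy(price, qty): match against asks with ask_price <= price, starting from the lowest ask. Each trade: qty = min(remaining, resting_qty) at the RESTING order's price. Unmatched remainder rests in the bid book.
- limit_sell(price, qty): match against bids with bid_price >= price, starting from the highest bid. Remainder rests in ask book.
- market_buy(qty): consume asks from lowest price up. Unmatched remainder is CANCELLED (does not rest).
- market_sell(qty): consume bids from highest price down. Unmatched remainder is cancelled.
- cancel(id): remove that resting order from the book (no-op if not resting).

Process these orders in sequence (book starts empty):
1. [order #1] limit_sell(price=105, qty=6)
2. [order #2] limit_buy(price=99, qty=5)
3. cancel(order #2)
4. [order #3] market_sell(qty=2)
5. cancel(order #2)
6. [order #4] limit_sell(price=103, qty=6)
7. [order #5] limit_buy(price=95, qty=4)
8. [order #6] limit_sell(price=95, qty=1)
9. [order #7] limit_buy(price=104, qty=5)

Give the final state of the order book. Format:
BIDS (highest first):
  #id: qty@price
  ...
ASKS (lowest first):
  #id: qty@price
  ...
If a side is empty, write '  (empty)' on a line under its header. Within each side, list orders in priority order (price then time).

Answer: BIDS (highest first):
  #5: 3@95
ASKS (lowest first):
  #4: 1@103
  #1: 6@105

Derivation:
After op 1 [order #1] limit_sell(price=105, qty=6): fills=none; bids=[-] asks=[#1:6@105]
After op 2 [order #2] limit_buy(price=99, qty=5): fills=none; bids=[#2:5@99] asks=[#1:6@105]
After op 3 cancel(order #2): fills=none; bids=[-] asks=[#1:6@105]
After op 4 [order #3] market_sell(qty=2): fills=none; bids=[-] asks=[#1:6@105]
After op 5 cancel(order #2): fills=none; bids=[-] asks=[#1:6@105]
After op 6 [order #4] limit_sell(price=103, qty=6): fills=none; bids=[-] asks=[#4:6@103 #1:6@105]
After op 7 [order #5] limit_buy(price=95, qty=4): fills=none; bids=[#5:4@95] asks=[#4:6@103 #1:6@105]
After op 8 [order #6] limit_sell(price=95, qty=1): fills=#5x#6:1@95; bids=[#5:3@95] asks=[#4:6@103 #1:6@105]
After op 9 [order #7] limit_buy(price=104, qty=5): fills=#7x#4:5@103; bids=[#5:3@95] asks=[#4:1@103 #1:6@105]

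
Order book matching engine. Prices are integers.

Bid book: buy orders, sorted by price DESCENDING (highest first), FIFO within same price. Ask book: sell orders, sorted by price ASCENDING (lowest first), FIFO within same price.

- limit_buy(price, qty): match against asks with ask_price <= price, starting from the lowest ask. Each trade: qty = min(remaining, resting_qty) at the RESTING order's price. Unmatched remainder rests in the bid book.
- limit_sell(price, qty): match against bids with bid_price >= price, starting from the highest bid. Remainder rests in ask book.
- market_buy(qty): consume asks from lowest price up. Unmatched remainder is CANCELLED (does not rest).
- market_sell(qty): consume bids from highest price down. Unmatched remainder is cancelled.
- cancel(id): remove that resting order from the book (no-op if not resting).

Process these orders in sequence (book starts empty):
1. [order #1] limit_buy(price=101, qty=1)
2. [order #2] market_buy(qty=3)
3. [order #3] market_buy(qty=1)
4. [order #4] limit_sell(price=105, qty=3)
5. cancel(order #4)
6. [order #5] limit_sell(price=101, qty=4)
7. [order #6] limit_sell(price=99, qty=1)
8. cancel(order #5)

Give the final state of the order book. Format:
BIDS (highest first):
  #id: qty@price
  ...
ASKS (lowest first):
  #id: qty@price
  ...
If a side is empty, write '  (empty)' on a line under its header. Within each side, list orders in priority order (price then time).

After op 1 [order #1] limit_buy(price=101, qty=1): fills=none; bids=[#1:1@101] asks=[-]
After op 2 [order #2] market_buy(qty=3): fills=none; bids=[#1:1@101] asks=[-]
After op 3 [order #3] market_buy(qty=1): fills=none; bids=[#1:1@101] asks=[-]
After op 4 [order #4] limit_sell(price=105, qty=3): fills=none; bids=[#1:1@101] asks=[#4:3@105]
After op 5 cancel(order #4): fills=none; bids=[#1:1@101] asks=[-]
After op 6 [order #5] limit_sell(price=101, qty=4): fills=#1x#5:1@101; bids=[-] asks=[#5:3@101]
After op 7 [order #6] limit_sell(price=99, qty=1): fills=none; bids=[-] asks=[#6:1@99 #5:3@101]
After op 8 cancel(order #5): fills=none; bids=[-] asks=[#6:1@99]

Answer: BIDS (highest first):
  (empty)
ASKS (lowest first):
  #6: 1@99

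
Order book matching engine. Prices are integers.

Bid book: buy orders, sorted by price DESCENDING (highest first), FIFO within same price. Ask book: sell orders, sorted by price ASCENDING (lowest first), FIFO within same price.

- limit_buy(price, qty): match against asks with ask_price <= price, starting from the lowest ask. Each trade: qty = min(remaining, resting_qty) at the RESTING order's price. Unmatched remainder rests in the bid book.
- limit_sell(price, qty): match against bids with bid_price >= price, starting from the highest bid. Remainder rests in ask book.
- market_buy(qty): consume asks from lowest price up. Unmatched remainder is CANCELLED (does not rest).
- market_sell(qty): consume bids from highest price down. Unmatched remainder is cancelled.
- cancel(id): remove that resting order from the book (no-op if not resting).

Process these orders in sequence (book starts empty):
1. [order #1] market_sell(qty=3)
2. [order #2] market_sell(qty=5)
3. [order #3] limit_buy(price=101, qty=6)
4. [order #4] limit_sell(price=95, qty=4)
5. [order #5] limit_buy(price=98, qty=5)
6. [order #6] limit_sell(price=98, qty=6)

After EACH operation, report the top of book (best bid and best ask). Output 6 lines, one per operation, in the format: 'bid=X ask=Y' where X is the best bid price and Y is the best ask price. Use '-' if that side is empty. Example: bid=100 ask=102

After op 1 [order #1] market_sell(qty=3): fills=none; bids=[-] asks=[-]
After op 2 [order #2] market_sell(qty=5): fills=none; bids=[-] asks=[-]
After op 3 [order #3] limit_buy(price=101, qty=6): fills=none; bids=[#3:6@101] asks=[-]
After op 4 [order #4] limit_sell(price=95, qty=4): fills=#3x#4:4@101; bids=[#3:2@101] asks=[-]
After op 5 [order #5] limit_buy(price=98, qty=5): fills=none; bids=[#3:2@101 #5:5@98] asks=[-]
After op 6 [order #6] limit_sell(price=98, qty=6): fills=#3x#6:2@101 #5x#6:4@98; bids=[#5:1@98] asks=[-]

Answer: bid=- ask=-
bid=- ask=-
bid=101 ask=-
bid=101 ask=-
bid=101 ask=-
bid=98 ask=-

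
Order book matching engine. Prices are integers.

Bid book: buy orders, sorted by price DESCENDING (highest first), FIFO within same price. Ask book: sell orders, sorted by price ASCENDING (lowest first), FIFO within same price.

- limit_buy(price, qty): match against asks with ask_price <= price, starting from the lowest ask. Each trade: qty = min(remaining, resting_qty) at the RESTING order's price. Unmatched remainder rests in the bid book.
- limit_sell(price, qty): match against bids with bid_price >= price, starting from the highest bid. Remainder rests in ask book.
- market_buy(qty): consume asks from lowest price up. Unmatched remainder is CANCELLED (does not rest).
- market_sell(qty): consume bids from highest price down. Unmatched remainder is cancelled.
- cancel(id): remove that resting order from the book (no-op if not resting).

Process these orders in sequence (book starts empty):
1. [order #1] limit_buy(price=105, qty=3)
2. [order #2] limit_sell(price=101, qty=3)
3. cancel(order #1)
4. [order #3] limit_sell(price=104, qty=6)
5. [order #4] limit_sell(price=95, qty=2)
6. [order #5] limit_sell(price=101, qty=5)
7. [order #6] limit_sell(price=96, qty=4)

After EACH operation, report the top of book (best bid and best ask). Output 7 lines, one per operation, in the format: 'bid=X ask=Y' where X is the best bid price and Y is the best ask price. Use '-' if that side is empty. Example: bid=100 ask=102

Answer: bid=105 ask=-
bid=- ask=-
bid=- ask=-
bid=- ask=104
bid=- ask=95
bid=- ask=95
bid=- ask=95

Derivation:
After op 1 [order #1] limit_buy(price=105, qty=3): fills=none; bids=[#1:3@105] asks=[-]
After op 2 [order #2] limit_sell(price=101, qty=3): fills=#1x#2:3@105; bids=[-] asks=[-]
After op 3 cancel(order #1): fills=none; bids=[-] asks=[-]
After op 4 [order #3] limit_sell(price=104, qty=6): fills=none; bids=[-] asks=[#3:6@104]
After op 5 [order #4] limit_sell(price=95, qty=2): fills=none; bids=[-] asks=[#4:2@95 #3:6@104]
After op 6 [order #5] limit_sell(price=101, qty=5): fills=none; bids=[-] asks=[#4:2@95 #5:5@101 #3:6@104]
After op 7 [order #6] limit_sell(price=96, qty=4): fills=none; bids=[-] asks=[#4:2@95 #6:4@96 #5:5@101 #3:6@104]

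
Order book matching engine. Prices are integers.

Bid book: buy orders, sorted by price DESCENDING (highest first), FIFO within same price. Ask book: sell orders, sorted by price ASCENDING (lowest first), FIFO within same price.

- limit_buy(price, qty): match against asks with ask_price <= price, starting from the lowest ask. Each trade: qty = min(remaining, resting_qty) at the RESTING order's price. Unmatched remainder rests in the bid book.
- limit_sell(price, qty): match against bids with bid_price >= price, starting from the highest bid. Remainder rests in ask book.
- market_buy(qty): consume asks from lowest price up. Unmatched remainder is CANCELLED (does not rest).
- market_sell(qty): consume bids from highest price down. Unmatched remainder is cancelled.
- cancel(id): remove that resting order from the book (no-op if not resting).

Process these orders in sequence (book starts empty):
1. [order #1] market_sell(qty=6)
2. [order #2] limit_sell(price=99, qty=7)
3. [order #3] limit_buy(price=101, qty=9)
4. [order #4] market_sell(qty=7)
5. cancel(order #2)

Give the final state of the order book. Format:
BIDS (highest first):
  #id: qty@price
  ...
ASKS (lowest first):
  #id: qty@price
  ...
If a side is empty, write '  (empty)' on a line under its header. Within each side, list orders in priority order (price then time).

Answer: BIDS (highest first):
  (empty)
ASKS (lowest first):
  (empty)

Derivation:
After op 1 [order #1] market_sell(qty=6): fills=none; bids=[-] asks=[-]
After op 2 [order #2] limit_sell(price=99, qty=7): fills=none; bids=[-] asks=[#2:7@99]
After op 3 [order #3] limit_buy(price=101, qty=9): fills=#3x#2:7@99; bids=[#3:2@101] asks=[-]
After op 4 [order #4] market_sell(qty=7): fills=#3x#4:2@101; bids=[-] asks=[-]
After op 5 cancel(order #2): fills=none; bids=[-] asks=[-]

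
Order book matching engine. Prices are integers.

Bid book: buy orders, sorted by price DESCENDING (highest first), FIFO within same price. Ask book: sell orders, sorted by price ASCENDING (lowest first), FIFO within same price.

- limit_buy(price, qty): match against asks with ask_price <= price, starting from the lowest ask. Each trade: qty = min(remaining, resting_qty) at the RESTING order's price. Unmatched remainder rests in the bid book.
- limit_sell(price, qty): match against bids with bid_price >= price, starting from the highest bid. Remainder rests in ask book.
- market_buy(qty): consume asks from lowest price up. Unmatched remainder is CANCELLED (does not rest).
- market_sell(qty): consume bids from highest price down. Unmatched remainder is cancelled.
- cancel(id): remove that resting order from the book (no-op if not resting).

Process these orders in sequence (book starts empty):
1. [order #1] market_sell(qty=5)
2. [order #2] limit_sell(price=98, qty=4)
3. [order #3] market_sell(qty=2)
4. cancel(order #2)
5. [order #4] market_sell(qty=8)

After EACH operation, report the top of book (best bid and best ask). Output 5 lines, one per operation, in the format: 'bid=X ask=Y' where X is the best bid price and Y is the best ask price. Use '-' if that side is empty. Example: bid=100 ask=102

After op 1 [order #1] market_sell(qty=5): fills=none; bids=[-] asks=[-]
After op 2 [order #2] limit_sell(price=98, qty=4): fills=none; bids=[-] asks=[#2:4@98]
After op 3 [order #3] market_sell(qty=2): fills=none; bids=[-] asks=[#2:4@98]
After op 4 cancel(order #2): fills=none; bids=[-] asks=[-]
After op 5 [order #4] market_sell(qty=8): fills=none; bids=[-] asks=[-]

Answer: bid=- ask=-
bid=- ask=98
bid=- ask=98
bid=- ask=-
bid=- ask=-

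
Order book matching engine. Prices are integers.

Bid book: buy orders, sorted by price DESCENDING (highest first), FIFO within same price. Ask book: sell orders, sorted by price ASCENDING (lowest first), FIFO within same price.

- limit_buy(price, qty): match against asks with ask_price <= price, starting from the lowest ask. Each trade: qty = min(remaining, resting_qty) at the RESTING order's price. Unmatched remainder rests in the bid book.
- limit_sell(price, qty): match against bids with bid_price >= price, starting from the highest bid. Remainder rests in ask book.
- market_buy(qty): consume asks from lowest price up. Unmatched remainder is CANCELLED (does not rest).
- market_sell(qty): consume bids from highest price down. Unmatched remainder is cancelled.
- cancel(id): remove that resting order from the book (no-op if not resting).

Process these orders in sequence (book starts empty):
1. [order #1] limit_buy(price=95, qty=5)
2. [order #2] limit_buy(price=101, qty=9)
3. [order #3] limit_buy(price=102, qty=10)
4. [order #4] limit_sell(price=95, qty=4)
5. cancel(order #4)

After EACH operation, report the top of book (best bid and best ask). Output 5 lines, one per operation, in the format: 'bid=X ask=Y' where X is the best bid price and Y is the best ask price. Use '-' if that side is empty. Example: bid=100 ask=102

After op 1 [order #1] limit_buy(price=95, qty=5): fills=none; bids=[#1:5@95] asks=[-]
After op 2 [order #2] limit_buy(price=101, qty=9): fills=none; bids=[#2:9@101 #1:5@95] asks=[-]
After op 3 [order #3] limit_buy(price=102, qty=10): fills=none; bids=[#3:10@102 #2:9@101 #1:5@95] asks=[-]
After op 4 [order #4] limit_sell(price=95, qty=4): fills=#3x#4:4@102; bids=[#3:6@102 #2:9@101 #1:5@95] asks=[-]
After op 5 cancel(order #4): fills=none; bids=[#3:6@102 #2:9@101 #1:5@95] asks=[-]

Answer: bid=95 ask=-
bid=101 ask=-
bid=102 ask=-
bid=102 ask=-
bid=102 ask=-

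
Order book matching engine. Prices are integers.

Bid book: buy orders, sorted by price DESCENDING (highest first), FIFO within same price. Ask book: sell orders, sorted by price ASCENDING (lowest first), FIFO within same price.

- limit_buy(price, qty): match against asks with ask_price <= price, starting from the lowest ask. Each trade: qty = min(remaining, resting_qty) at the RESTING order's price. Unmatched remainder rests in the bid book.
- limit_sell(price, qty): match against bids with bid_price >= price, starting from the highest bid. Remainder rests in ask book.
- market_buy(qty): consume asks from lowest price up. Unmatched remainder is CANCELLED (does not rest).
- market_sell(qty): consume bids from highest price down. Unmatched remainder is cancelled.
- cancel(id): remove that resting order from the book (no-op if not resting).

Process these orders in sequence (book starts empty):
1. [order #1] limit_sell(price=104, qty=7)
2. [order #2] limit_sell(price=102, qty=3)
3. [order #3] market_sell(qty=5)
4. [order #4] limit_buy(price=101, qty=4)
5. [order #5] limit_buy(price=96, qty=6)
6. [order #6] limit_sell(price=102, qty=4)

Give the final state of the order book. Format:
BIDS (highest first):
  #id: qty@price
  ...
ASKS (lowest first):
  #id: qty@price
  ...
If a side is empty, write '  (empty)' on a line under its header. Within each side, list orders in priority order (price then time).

Answer: BIDS (highest first):
  #4: 4@101
  #5: 6@96
ASKS (lowest first):
  #2: 3@102
  #6: 4@102
  #1: 7@104

Derivation:
After op 1 [order #1] limit_sell(price=104, qty=7): fills=none; bids=[-] asks=[#1:7@104]
After op 2 [order #2] limit_sell(price=102, qty=3): fills=none; bids=[-] asks=[#2:3@102 #1:7@104]
After op 3 [order #3] market_sell(qty=5): fills=none; bids=[-] asks=[#2:3@102 #1:7@104]
After op 4 [order #4] limit_buy(price=101, qty=4): fills=none; bids=[#4:4@101] asks=[#2:3@102 #1:7@104]
After op 5 [order #5] limit_buy(price=96, qty=6): fills=none; bids=[#4:4@101 #5:6@96] asks=[#2:3@102 #1:7@104]
After op 6 [order #6] limit_sell(price=102, qty=4): fills=none; bids=[#4:4@101 #5:6@96] asks=[#2:3@102 #6:4@102 #1:7@104]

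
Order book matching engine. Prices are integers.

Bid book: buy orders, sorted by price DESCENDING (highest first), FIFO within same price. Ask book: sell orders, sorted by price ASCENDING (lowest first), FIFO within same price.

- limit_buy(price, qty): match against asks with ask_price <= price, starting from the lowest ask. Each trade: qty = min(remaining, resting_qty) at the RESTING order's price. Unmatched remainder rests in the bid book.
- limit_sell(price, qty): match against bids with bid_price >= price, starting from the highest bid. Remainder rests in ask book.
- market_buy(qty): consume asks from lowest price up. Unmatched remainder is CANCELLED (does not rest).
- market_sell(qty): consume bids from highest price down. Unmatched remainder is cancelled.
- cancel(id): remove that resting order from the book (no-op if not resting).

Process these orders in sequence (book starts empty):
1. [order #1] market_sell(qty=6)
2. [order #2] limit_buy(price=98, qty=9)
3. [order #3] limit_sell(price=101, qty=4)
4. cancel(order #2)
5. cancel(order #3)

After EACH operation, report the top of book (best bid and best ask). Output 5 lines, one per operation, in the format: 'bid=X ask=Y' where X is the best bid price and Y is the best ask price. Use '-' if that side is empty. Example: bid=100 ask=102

After op 1 [order #1] market_sell(qty=6): fills=none; bids=[-] asks=[-]
After op 2 [order #2] limit_buy(price=98, qty=9): fills=none; bids=[#2:9@98] asks=[-]
After op 3 [order #3] limit_sell(price=101, qty=4): fills=none; bids=[#2:9@98] asks=[#3:4@101]
After op 4 cancel(order #2): fills=none; bids=[-] asks=[#3:4@101]
After op 5 cancel(order #3): fills=none; bids=[-] asks=[-]

Answer: bid=- ask=-
bid=98 ask=-
bid=98 ask=101
bid=- ask=101
bid=- ask=-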